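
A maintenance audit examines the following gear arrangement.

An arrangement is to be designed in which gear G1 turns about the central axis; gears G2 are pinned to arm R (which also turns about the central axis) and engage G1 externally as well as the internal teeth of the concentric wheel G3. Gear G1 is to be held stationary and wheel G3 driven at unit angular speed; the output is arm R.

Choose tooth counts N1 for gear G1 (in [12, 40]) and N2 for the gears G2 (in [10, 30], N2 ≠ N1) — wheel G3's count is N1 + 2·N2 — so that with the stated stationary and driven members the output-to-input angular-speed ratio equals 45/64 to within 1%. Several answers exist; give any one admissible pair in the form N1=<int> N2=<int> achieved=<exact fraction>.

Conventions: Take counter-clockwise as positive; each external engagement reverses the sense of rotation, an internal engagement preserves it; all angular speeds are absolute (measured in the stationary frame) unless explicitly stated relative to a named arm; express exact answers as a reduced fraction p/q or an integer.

design class (target 45/64): planetary set
Willis with ω_sun = 0: ω_arm/ω_ring = N3/(N1+N3); set equal to 45/64  ⇒  N3/N1 = (45/64)/(1 − 45/64) = 45/19
N3 = N1 + 2·N2  ⇒  N2/N1 = (N3/N1 − 1)/2 = (45/19 − 1)/2 = 13/19
smallest multiple with N1 ≥ 12 and N2 ≥ 10: k = 1  ⇒  N1 = 1·19 = 19, N2 = 1·13 = 13 (N1 ≤ 40, N2 ≤ 30, N2 ≠ N1 ✓), N3 = 19 + 2·13 = 45
check: N3/(N1+N3) with N1 = 19, N3 = 45 gives 45/64; |achieved − target| = 0 ≤ 9/1280 ✓

N1=19 N2=13 achieved=45/64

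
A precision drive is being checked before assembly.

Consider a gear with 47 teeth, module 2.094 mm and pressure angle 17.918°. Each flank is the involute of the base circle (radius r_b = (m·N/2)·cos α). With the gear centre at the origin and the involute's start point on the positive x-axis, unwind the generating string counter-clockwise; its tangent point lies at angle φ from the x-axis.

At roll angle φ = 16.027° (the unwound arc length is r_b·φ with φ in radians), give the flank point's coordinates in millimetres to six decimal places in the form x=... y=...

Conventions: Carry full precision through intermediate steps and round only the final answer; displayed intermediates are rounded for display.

topology: single-mesh involute geometry — m = 2.094, N = 47
pitch radius r_p = m·N/2 = 2.094·47/2 = 49.209000
base radius r_b = r_p·cos α = 49.209000·cos 17.918° = 46.822255
roll angle φ = 16.027° = 0.27972392 rad
x = r_b·(cos φ + φ·sin φ) = 48.618393
y = r_b·(sin φ − φ·cos φ) = 0.338936

x=48.618393 y=0.338936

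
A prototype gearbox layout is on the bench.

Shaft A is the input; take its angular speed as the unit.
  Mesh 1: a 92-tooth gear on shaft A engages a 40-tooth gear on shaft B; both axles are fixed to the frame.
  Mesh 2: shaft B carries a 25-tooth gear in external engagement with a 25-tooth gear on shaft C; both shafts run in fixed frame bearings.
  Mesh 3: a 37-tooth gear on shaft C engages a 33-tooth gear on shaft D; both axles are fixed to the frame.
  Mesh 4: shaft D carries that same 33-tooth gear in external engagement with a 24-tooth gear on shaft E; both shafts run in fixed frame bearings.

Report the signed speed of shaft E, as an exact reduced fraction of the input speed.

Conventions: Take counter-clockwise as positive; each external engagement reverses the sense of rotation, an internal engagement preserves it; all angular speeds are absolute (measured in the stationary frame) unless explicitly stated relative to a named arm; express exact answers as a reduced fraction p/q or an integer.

851/240

4-mesh fixed-axis compound train (all bearings frame-fixed)
mesh 1 [92T→40T]: |ω|/ω_in = 1×92/40 = 23/10, sense flips to −
mesh 2 [25T→25T]: |ω|/ω_in = (23/10)×25/25 = 23/10, sense flips to +
mesh 3 [37T→33T]: |ω|/ω_in = (23/10)×37/33 = 851/330, sense flips to −
mesh 4 [33T→24T]: |ω|/ω_in = (851/330)×33/24 = 851/240, sense flips to +
signed output speed (× input speed) = 851/240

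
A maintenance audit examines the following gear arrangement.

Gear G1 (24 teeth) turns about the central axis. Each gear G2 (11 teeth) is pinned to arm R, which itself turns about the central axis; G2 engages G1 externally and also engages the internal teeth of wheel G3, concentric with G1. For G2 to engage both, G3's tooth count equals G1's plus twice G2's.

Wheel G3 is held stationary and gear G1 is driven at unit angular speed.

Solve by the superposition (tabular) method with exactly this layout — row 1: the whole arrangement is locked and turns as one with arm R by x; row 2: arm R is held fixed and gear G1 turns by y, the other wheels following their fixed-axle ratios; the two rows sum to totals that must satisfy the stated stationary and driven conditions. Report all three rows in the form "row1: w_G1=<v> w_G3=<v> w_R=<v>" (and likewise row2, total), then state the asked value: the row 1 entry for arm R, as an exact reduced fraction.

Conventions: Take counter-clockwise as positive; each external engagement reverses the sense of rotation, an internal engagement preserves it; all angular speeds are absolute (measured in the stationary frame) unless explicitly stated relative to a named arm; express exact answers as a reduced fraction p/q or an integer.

row1: w_G1=12/35 w_G3=12/35 w_R=12/35
row2: w_G1=23/35 w_G3=-12/35 w_R=0
total: w_G1=1 w_G3=0 w_R=12/35
asked value: 12/35

class = planetary set [G3 = 24+2·11 = 46; Willis about the carrier]
row 1 — lock + rotate with arm: ω_sun = ω_ring = ω_arm = x
row 2: sun turns y, ring = −(24/46)·y, arm 0
boundary: total ω_ring = x − (24/46)·y = 0 and total ω_sun = x + y = 1  ⇒  y = 23/35, x = 12/35
row 2 ring = −(24/46)·23/35 = -12/35
totals (row 1 + row 2): sun 12/35 + 23/35 = 1, ring 12/35 + (-12/35) = 0, arm 12/35 + 0 = 12/35
asked cell (row1, arm) = 12/35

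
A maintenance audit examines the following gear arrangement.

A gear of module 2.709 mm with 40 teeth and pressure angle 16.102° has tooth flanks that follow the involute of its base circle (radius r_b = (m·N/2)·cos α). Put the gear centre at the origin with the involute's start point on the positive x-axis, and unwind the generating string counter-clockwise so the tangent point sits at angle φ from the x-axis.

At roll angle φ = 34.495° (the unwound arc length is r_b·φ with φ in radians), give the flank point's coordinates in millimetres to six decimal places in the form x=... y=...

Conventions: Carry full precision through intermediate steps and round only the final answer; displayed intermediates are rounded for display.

x=60.650661 y=3.651013

class = single-mesh tooth geometry [base-circle involute, m = 2.709, 40T]
pitch radius r_p = m·N/2 = 2.709·40/2 = 54.180000
base radius r_b = r_p·cos α = 54.180000·cos 16.102° = 52.054490
roll angle φ = 34.495° = 0.60205133 rad
x = r_b·(cos φ + φ·sin φ) = 60.650661
y = r_b·(sin φ − φ·cos φ) = 3.651013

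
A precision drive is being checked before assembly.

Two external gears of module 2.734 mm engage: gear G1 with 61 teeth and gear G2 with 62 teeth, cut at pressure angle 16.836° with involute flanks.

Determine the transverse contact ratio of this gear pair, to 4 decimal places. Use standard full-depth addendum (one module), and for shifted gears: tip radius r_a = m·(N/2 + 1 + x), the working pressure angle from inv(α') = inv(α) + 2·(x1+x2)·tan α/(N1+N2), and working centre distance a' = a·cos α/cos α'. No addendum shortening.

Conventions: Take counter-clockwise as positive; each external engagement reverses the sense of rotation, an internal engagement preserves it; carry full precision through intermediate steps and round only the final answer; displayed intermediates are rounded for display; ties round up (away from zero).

class = single-mesh tooth geometry [involute pair 61T × 62T, m = 2.734]
base radii: r_b1 = 79.812842, r_b2 = 81.121249
tip radii: r_a1 = 86.121000, r_a2 = 87.488000
no profile shift: α' = α, a' = a
action lengths: √(r_a1²−r_b1²) = 32.353314, √(r_a2²−r_b2²) = 32.764205
base pitch p_b = π·m·cos α = 8.220965
CR = (32.353314 + 32.764205 − 168.141000·sin 16.83600°)/8.220965 = 1.997125
contact ratio ≈ 1.9971

1.9971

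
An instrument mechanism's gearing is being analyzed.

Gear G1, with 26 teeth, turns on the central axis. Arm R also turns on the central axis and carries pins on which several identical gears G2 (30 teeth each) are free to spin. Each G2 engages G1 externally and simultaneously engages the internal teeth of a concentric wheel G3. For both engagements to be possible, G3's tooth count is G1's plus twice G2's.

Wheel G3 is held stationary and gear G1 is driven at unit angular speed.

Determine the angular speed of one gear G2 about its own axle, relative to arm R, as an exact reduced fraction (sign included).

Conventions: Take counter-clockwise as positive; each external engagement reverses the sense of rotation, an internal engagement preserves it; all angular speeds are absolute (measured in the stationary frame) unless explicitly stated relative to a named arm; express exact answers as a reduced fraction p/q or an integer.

class = planetary set [G3 = 26+2·30 = 86; Willis about the carrier]
ring teeth: 26 + 2·30 = 86
26(ω_sun−ω_arm) = −86(ω_ring−ω_arm),  ω_ring = 0, ω_sun = 1
26(1−ω_arm) = −86(0−ω_arm)  ⇒  112·ω_arm = 26  ⇒  ω_arm = 13/56
sun–planet mesh: 26·(1−13/56) = −30·(ω_p−ω_arm)  ⇒  ω_p−ω_arm = -559/840
exact speed ratio = -559/840

-559/840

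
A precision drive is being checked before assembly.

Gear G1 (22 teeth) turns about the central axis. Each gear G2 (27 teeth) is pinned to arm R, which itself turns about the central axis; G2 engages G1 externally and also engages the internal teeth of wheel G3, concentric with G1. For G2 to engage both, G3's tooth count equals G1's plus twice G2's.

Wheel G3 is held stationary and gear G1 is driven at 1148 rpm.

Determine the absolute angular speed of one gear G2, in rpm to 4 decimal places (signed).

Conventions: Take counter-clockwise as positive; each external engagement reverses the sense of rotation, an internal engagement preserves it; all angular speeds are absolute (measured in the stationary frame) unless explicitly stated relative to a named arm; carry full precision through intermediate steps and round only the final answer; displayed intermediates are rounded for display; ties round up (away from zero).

-467.7037 rpm

topology: planetary set — G1 22T / G2 27T / G3 76T, arm = carrier (Willis)
normalise by the input: solve with ω_sun = 1, then scale by 1148 rpm
ring teeth: 22 + 2·27 = 76
22(ω_sun−ω_arm) = −76(ω_ring−ω_arm),  ω_ring = 0, ω_sun = 1
22(1−ω_arm) = −76(0−ω_arm)  ⇒  98·ω_arm = 22  ⇒  ω_arm = 11/49
sun–planet mesh: 22·(1−11/49) = −27·(ω_p−ω_arm)  ⇒  ω_p−ω_arm = -836/1323
ω_p = 11/49 − 836/1323 = -11/27
scale: ω_p = -11/27 × 1148 rpm = -467.7037 rpm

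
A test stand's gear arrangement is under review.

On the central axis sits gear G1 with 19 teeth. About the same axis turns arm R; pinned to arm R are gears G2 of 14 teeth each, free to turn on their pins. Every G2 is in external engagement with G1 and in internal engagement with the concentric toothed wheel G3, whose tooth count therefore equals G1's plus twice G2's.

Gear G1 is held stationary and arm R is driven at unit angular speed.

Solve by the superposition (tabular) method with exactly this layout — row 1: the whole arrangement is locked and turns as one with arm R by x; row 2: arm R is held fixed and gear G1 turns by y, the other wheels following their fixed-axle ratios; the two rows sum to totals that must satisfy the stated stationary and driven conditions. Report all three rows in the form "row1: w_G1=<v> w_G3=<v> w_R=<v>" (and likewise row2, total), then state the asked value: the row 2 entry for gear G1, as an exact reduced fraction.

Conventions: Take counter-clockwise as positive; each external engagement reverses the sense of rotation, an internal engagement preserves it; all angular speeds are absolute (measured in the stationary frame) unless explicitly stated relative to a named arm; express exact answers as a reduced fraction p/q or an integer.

recognized (axles ride arm R): planetary set, 19/14/47 teeth
superposition row 1 [locked train]: every member turns x
row 2 — arm fixed, fixed-axis ratios: sun y, ring −(19/47)·y, arm 0
boundary: total ω_sun = x + y = 0 and total ω_arm = x = 1  ⇒  y = -1, x = 1
row 2 ring = −(19/47)·(-1) = 19/47
totals (row 1 + row 2): sun 1 + (-1) = 0, ring 1 + 19/47 = 66/47, arm 1 + 0 = 1
asked cell (row2, sun) = -1

row1: w_G1=1 w_G3=1 w_R=1
row2: w_G1=-1 w_G3=19/47 w_R=0
total: w_G1=0 w_G3=66/47 w_R=1
asked value: -1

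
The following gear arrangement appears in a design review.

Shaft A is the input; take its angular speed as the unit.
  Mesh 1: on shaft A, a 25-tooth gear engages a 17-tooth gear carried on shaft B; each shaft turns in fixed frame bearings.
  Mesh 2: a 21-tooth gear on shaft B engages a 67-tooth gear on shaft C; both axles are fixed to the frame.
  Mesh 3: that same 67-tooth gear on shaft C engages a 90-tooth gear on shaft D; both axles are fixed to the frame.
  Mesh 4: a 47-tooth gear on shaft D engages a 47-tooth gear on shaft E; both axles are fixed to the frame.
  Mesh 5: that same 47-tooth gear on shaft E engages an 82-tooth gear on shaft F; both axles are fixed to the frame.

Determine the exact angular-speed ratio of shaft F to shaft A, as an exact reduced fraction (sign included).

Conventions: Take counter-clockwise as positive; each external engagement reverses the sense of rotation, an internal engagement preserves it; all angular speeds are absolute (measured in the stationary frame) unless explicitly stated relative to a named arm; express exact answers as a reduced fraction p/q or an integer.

-1645/8364

class = fixed-axis compound train [5 meshes; 5 ratios multiply, 5 sense flips]
mesh 1 [25T→17T]: running ratio 25/17, sense −
mesh 2 [21T→67T]: running ratio 525/1139, sense +
mesh 3 [67T→90T]: running ratio 35/102, sense −
mesh 4 [47T→47T]: running ratio 35/102, sense +
mesh 5 [47T→82T]: running ratio 1645/8364, sense −
ω_out/ω_in = -1645/8364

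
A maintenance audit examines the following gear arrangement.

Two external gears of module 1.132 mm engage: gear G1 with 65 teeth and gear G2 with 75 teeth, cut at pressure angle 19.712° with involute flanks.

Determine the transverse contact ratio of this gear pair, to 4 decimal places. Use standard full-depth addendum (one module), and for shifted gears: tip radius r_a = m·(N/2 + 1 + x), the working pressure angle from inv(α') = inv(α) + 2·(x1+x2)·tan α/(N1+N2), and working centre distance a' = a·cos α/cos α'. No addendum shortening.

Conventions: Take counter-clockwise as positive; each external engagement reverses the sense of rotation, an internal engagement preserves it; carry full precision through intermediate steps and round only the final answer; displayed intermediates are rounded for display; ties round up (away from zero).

single-mesh involute tooth geometry (65T engaging 75T at module 1.132)
base radii: r_b1 = 34.634103, r_b2 = 39.962427
tip radii: r_a1 = 37.922000, r_a2 = 43.582000
no profile shift: α' = α, a' = a
action lengths: √(r_a1²−r_b1²) = 15.445290, √(r_a2²−r_b2²) = 17.389513
base pitch p_b = π·m·cos α = 3.347884
CR = (15.445290 + 17.389513 − 79.240000·sin 19.71200°)/3.347884 = 1.824361
contact ratio ≈ 1.8244

1.8244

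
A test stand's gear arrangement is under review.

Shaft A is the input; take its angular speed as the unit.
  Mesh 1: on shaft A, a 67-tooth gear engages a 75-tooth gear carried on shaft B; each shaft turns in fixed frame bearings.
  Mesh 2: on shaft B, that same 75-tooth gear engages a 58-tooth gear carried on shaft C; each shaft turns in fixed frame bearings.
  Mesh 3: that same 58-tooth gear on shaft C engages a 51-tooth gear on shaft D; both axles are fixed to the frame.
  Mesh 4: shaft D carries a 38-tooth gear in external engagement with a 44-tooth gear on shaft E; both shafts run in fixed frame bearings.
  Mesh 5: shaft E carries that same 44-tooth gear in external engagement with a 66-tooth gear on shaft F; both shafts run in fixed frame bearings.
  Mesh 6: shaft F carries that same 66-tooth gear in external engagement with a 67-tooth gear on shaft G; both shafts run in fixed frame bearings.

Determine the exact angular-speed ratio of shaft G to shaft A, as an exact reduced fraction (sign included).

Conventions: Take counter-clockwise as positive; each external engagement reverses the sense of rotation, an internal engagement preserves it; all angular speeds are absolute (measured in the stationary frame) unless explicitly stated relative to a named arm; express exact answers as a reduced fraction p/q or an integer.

38/51

class = fixed-axis compound train [6 meshes; 6 ratios multiply, 6 sense flips]
mesh 1 [67T→75T]: running ratio 67/75, sense −
mesh 2 [75T→58T]: running ratio 67/58, sense +
mesh 3 [58T→51T]: running ratio 67/51, sense −
mesh 4 [38T→44T]: running ratio 1273/1122, sense +
mesh 5 [44T→66T]: running ratio 1273/1683, sense −
mesh 6 [66T→67T]: running ratio 38/51, sense +
ω_out/ω_in = 38/51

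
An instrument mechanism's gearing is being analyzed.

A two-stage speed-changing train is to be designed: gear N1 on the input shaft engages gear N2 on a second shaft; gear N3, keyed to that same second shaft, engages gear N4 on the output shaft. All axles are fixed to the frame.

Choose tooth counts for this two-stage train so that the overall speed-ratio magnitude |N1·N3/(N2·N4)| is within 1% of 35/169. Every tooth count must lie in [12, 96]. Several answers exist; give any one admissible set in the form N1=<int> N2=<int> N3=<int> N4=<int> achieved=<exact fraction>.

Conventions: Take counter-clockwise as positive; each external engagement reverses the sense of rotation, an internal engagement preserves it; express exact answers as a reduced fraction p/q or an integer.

design class (target 35/169): fixed-axis compound train
target = 35/169 in lowest terms: an exact hit needs N1·N3 = k·35 and N2·N4 = k·169 for one integer k, every count in [12, 96]; additionally prefer no 1:1 stage (N1 ≠ N2, N3 ≠ N4)
k = 1…5: no 1:1-free in-range split of k·35 and k·169 into factor pairs; take k = 6
k = 6: N1·N3 = 210 = 14·15, N2·N4 = 1014 = 13·78
achieved = 14·15/(13·78) = 35/169; |achieved − target| = 0 ≤ 7/3380 ✓

N1=14 N2=13 N3=15 N4=78 achieved=35/169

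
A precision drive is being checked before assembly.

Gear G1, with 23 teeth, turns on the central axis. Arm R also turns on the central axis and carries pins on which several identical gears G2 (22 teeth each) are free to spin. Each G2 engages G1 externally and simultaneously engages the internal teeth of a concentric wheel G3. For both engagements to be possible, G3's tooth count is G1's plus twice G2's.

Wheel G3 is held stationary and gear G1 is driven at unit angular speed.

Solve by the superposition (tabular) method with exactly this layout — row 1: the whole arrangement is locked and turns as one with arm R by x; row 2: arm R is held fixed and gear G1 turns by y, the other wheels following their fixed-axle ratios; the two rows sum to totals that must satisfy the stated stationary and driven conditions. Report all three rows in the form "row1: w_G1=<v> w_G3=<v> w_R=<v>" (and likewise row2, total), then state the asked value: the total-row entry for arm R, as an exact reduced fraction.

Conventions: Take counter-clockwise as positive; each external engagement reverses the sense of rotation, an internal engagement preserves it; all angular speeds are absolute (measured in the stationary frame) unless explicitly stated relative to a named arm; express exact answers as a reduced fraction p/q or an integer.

row1: w_G1=23/90 w_G3=23/90 w_R=23/90
row2: w_G1=67/90 w_G3=-23/90 w_R=0
total: w_G1=1 w_G3=0 w_R=23/90
asked value: 23/90

topology: planetary set — G1 23T / G2 22T / G3 67T, arm = carrier (Willis)
superposition row 1 [locked train]: every member turns x
row 2: sun turns y, ring = −(23/67)·y, arm 0
boundary: total ω_ring = x − (23/67)·y = 0 and total ω_sun = x + y = 1  ⇒  y = 67/90, x = 23/90
row 2 ring = −(23/67)·67/90 = -23/90
totals (row 1 + row 2): sun 23/90 + 67/90 = 1, ring 23/90 + (-23/90) = 0, arm 23/90 + 0 = 23/90
asked cell (total, arm) = 23/90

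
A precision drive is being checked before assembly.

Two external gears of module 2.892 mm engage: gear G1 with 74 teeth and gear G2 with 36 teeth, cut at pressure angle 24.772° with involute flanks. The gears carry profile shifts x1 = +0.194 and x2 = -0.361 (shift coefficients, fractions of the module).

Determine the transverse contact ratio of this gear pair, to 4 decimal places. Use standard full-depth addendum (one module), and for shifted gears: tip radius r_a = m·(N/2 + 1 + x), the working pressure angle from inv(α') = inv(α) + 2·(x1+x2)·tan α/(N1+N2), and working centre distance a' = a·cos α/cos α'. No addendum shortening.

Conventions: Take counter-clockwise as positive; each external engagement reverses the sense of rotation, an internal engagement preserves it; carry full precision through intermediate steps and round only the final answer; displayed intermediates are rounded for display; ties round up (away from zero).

recognized (one external pair, fixed centres): single-mesh tooth geometry, m = 2.892, N1 = 74, N2 = 36
base radii: r_b1 = 97.157744, r_b2 = 47.265929
tip radii: r_a1 = 110.457048, r_a2 = 53.903988
inv(α') = inv(24.772°) + 2·(+0.194-0.361)·tan α/(74+36) = 0.02771781  ⇒  α' = 24.38831°
a' = a·cos α / cos α' = 159.0600·cos 24.772°/cos 24.38831° = 158.573515
action lengths: √(r_a1²−r_b1²) = 52.546477, √(r_a2²−r_b2²) = 25.914703
base pitch p_b = π·m·cos α = 8.249461
CR = (52.546477 + 25.914703 − 158.573515·sin 24.38831°)/8.249461 = 1.573827
contact ratio ≈ 1.5738

1.5738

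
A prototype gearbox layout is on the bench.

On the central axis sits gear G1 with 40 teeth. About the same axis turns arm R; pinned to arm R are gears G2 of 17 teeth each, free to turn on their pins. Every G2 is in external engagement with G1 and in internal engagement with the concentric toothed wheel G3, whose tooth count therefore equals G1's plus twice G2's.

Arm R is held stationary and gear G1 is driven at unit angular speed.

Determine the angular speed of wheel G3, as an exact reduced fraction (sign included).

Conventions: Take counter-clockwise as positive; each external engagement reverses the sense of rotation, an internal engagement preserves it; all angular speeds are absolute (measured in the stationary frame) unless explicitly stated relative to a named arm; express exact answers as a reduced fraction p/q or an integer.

-20/37

recognized (axles ride arm R): planetary set, 40/17/74 teeth
ring teeth: 40 + 2·17 = 74
40(ω_sun−ω_arm) = −74(ω_ring−ω_arm),  ω_arm = 0, ω_sun = 1
ω_ring = 0 − (40/74)(1−0) = -20/37
exact speed ratio = -20/37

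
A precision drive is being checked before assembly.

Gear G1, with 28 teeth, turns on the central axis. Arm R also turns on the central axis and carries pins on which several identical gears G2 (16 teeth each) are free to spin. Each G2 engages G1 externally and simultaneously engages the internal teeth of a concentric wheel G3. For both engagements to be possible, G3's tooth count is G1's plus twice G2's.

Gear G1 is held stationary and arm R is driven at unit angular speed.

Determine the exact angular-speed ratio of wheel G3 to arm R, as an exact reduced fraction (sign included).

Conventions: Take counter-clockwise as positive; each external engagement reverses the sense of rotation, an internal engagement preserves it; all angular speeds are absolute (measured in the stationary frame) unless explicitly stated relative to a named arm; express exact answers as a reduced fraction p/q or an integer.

planetary set (28T centre, 16T on arm, 60T internal) — Willis relation
ring teeth: 28 + 2·16 = 60
28(ω_sun−ω_arm) = −60(ω_ring−ω_arm),  ω_sun = 0, ω_arm = 1
ω_ring = 1 − (28/60)(0−1) = 22/15
ω_out/ω_in = 22/15

22/15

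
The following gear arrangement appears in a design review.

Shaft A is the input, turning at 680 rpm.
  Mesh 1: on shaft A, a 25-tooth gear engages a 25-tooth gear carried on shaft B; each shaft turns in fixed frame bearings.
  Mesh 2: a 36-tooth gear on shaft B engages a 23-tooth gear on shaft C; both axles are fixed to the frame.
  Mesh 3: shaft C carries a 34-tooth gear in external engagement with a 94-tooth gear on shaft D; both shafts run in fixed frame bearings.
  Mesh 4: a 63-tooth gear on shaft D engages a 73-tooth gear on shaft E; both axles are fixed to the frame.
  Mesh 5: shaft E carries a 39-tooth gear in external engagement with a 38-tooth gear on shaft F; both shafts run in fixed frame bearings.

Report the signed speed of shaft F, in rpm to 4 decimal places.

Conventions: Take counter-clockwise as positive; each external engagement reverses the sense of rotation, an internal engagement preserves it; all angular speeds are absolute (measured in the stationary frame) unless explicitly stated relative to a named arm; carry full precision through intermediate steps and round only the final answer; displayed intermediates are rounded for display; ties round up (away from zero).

-340.9835 rpm

class = fixed-axis compound train [5 meshes; 5 ratios multiply, 5 sense flips]
mesh 1 [25T→25T]: ω = 680.0000×25/25 = 680.0000 rpm, sense flips to −
mesh 2 [36T→23T]: ω = 680.0000×36/23 = 1064.3478 rpm, sense flips to +
mesh 3 [34T→94T]: ω = 1064.3478×34/94 = 384.9769 rpm, sense flips to −
mesh 4 [63T→73T]: ω = 384.9769×63/73 = 332.2403 rpm, sense flips to +
mesh 5 [39T→38T]: ω = 332.2403×39/38 = 340.9835 rpm, sense flips to −
signed output speed = -340.9835 rpm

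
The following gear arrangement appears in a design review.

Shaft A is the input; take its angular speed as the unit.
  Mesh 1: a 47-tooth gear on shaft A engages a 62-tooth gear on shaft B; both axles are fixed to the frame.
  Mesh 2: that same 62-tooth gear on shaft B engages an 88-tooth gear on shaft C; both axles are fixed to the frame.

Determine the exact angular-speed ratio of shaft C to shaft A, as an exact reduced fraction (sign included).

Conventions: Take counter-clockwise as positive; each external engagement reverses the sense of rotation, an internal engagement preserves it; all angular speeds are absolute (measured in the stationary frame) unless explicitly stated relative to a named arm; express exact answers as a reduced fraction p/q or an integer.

47/88

class = fixed-axis compound train [2 meshes; 2 ratios multiply, 2 sense flips]
mesh 1 [47T→62T]: running ratio 47/62, sense −
mesh 2 [62T→88T]: running ratio 47/88, sense +
ω_out/ω_in = 47/88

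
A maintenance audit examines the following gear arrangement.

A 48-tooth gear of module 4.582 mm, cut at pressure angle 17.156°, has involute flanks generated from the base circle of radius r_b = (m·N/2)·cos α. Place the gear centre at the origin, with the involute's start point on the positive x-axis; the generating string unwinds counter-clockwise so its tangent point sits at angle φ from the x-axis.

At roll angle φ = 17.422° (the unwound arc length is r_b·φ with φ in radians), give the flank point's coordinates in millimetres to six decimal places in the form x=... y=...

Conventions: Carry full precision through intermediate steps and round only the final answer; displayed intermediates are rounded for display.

class = single-mesh tooth geometry [base-circle involute, m = 4.582, 48T]
pitch radius r_p = m·N/2 = 4.582·48/2 = 109.968000
base radius r_b = r_p·cos α = 109.968000·cos 17.156° = 105.074992
roll angle φ = 17.422° = 0.30407126 rad
x = r_b·(cos φ + φ·sin φ) = 109.820867
y = r_b·(sin φ − φ·cos φ) = 0.975626

x=109.820867 y=0.975626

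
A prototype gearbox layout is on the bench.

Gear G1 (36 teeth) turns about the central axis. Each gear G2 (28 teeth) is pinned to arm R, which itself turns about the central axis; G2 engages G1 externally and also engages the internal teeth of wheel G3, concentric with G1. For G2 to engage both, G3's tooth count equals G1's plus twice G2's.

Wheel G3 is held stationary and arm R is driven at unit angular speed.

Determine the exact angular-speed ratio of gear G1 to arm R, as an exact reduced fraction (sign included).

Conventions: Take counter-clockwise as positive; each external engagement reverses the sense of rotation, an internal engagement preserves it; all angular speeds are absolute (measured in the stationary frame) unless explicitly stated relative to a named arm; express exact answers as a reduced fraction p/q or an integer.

class = planetary set [G3 = 36+2·28 = 92; Willis about the carrier]
ring teeth: 36 + 2·28 = 92
36(ω_sun−ω_arm) = −92(ω_ring−ω_arm),  ω_ring = 0, ω_arm = 1
ω_sun = 1 − (92/36)(0−1) = 32/9
ω_out/ω_in = 32/9

32/9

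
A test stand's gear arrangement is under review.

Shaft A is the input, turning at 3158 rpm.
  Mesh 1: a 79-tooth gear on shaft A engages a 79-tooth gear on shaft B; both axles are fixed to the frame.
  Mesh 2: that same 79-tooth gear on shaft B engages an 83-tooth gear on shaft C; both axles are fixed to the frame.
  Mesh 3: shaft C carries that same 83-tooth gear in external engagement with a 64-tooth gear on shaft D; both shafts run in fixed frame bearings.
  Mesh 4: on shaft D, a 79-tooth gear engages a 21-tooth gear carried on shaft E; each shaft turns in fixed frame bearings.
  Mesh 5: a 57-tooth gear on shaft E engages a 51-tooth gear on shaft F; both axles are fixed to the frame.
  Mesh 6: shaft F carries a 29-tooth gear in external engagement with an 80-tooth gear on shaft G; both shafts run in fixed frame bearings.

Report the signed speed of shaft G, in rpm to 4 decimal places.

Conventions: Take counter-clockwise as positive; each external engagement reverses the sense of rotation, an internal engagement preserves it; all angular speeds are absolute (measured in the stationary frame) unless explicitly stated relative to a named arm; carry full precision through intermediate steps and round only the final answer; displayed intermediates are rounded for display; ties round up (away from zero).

recognized (7 fixed axles, 6 meshes): fixed-axis compound train
mesh 1 [79T→79T]: ω = 3158.0000×79/79 = 3158.0000 rpm, sense flips to −
mesh 2 [79T→83T]: ω = 3158.0000×79/83 = 3005.8072 rpm, sense flips to +
mesh 3 [83T→64T]: ω = 3005.8072×83/64 = 3898.1563 rpm, sense flips to −
mesh 4 [79T→21T]: ω = 3898.1563×79/21 = 14664.4926 rpm, sense flips to +
mesh 5 [57T→51T]: ω = 14664.4926×57/51 = 16389.7270 rpm, sense flips to −
mesh 6 [29T→80T]: ω = 16389.7270×29/80 = 5941.2760 rpm, sense flips to +
signed output speed = +5941.2760 rpm

+5941.2760 rpm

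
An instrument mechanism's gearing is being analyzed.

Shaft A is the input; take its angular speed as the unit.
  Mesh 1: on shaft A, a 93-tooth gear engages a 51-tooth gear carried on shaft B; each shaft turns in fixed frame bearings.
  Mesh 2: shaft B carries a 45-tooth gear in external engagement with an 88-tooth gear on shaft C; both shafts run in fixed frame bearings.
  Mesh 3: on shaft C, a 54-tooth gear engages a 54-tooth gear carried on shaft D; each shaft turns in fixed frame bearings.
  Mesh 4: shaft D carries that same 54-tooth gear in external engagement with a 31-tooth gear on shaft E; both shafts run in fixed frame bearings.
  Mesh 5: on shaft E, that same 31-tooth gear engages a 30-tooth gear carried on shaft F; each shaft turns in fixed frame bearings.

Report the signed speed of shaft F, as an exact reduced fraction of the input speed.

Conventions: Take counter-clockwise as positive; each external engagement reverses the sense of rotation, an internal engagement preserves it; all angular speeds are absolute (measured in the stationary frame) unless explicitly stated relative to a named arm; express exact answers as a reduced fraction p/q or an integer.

5-mesh fixed-axis compound train (all bearings frame-fixed)
mesh 1 [93T→51T]: |ω|/ω_in = 1×93/51 = 31/17, sense flips to −
mesh 2 [45T→88T]: |ω|/ω_in = (31/17)×45/88 = 1395/1496, sense flips to +
mesh 3 [54T→54T]: |ω|/ω_in = (1395/1496)×54/54 = 1395/1496, sense flips to −
mesh 4 [54T→31T]: |ω|/ω_in = (1395/1496)×54/31 = 1215/748, sense flips to +
mesh 5 [31T→30T]: |ω|/ω_in = (1215/748)×31/30 = 2511/1496, sense flips to −
signed output speed (× input speed) = -2511/1496

-2511/1496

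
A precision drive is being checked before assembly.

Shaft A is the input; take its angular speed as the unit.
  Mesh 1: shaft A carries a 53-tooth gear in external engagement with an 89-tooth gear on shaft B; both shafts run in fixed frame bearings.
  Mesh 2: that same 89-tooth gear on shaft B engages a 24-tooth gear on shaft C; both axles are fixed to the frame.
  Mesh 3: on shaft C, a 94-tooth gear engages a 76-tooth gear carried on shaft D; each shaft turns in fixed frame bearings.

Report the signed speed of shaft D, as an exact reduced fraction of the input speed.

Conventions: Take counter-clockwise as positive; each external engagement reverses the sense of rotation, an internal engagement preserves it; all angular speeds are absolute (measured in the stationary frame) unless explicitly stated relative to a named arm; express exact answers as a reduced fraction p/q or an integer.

-2491/912

3-mesh fixed-axis compound train (all bearings frame-fixed)
mesh 1 [53T→89T]: |ω|/ω_in = 1×53/89 = 53/89, sense flips to −
mesh 2 [89T→24T]: |ω|/ω_in = (53/89)×89/24 = 53/24, sense flips to +
mesh 3 [94T→76T]: |ω|/ω_in = (53/24)×94/76 = 2491/912, sense flips to −
signed output speed (× input speed) = -2491/912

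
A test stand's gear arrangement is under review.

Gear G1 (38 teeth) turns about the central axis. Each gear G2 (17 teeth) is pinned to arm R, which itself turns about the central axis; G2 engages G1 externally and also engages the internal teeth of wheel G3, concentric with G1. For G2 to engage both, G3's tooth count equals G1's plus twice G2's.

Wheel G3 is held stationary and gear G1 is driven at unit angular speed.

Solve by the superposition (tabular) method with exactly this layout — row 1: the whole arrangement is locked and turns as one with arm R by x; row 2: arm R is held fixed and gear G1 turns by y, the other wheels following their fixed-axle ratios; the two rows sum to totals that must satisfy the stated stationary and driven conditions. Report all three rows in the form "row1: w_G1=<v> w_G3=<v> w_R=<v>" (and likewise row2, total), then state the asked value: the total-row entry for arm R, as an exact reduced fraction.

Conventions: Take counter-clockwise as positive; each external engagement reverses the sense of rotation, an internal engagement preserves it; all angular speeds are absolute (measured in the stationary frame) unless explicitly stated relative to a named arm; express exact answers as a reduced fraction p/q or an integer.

row1: w_G1=19/55 w_G3=19/55 w_R=19/55
row2: w_G1=36/55 w_G3=-19/55 w_R=0
total: w_G1=1 w_G3=0 w_R=19/55
asked value: 19/55

recognized (axles ride arm R): planetary set, 38/17/72 teeth
row 1: whole set turns with the arm by x
row 2 — arm fixed, fixed-axis ratios: sun y, ring −(38/72)·y, arm 0
boundary: total ω_ring = x − (38/72)·y = 0 and total ω_sun = x + y = 1  ⇒  y = 36/55, x = 19/55
row 2 ring = −(38/72)·36/55 = -19/55
totals (row 1 + row 2): sun 19/55 + 36/55 = 1, ring 19/55 + (-19/55) = 0, arm 19/55 + 0 = 19/55
asked cell (total, arm) = 19/55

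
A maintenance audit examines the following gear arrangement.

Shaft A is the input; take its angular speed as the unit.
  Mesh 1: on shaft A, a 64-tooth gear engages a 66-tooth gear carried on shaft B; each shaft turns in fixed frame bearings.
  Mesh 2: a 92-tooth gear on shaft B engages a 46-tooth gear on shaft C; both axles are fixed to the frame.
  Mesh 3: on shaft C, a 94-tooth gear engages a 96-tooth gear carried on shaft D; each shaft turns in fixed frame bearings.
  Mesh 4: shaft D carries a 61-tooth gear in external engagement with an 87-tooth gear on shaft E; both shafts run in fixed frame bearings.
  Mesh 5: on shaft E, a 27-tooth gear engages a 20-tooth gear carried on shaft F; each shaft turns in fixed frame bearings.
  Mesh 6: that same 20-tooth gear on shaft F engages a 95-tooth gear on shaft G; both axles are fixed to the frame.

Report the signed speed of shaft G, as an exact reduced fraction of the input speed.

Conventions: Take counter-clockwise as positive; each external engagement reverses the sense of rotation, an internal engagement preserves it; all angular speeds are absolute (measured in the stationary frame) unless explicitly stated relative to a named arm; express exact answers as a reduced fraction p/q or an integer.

11468/30305

6-mesh fixed-axis compound train (all bearings frame-fixed)
mesh 1 [64T→66T]: |ω|/ω_in = 1×64/66 = 32/33, sense flips to −
mesh 2 [92T→46T]: |ω|/ω_in = (32/33)×92/46 = 64/33, sense flips to +
mesh 3 [94T→96T]: |ω|/ω_in = (64/33)×94/96 = 188/99, sense flips to −
mesh 4 [61T→87T]: |ω|/ω_in = (188/99)×61/87 = 11468/8613, sense flips to +
mesh 5 [27T→20T]: |ω|/ω_in = (11468/8613)×27/20 = 2867/1595, sense flips to −
mesh 6 [20T→95T]: |ω|/ω_in = (2867/1595)×20/95 = 11468/30305, sense flips to +
signed output speed (× input speed) = 11468/30305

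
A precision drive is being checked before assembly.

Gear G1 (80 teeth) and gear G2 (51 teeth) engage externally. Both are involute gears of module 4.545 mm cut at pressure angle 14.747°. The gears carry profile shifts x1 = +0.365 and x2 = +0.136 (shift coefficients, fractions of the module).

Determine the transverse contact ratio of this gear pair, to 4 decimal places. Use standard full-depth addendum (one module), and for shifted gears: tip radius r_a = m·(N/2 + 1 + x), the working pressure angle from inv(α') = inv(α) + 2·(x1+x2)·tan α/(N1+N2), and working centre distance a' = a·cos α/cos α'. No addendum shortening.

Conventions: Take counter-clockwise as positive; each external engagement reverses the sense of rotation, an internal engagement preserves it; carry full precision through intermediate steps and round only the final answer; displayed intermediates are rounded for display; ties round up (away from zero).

class = single-mesh tooth geometry [involute pair 80T × 51T, m = 4.545]
base radii: r_b1 = 175.811375, r_b2 = 112.079752
tip radii: r_a1 = 188.003925, r_a2 = 121.060620
inv(α') = inv(14.747°) + 2·(+0.365+0.136)·tan α/(80+51) = 0.00785168  ⇒  α' = 16.24613°
a' = a·cos α / cos α' = 297.6975·cos 14.747°/cos 16.24613° = 299.865118
action lengths: √(r_a1²−r_b1²) = 66.602074, √(r_a2²−r_b2²) = 45.758092
base pitch p_b = π·m·cos α = 13.808193
CR = (66.602074 + 45.758092 − 299.865118·sin 16.24613°)/13.808193 = 2.061721
contact ratio ≈ 2.0617

2.0617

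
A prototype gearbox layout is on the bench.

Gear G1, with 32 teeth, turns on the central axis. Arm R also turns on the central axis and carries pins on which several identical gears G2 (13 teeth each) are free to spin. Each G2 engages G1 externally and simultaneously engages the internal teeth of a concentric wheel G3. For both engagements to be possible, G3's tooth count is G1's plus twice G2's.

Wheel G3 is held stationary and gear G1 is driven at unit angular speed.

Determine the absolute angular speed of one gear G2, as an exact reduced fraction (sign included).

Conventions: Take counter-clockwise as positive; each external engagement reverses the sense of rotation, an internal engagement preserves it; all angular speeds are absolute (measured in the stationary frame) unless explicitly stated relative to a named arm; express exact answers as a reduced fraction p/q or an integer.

planetary set (32T centre, 13T on arm, 58T internal) — Willis relation
ring teeth: 32 + 2·13 = 58
32(ω_sun−ω_arm) = −58(ω_ring−ω_arm),  ω_ring = 0, ω_sun = 1
32(1−ω_arm) = −58(0−ω_arm)  ⇒  90·ω_arm = 32  ⇒  ω_arm = 16/45
sun–planet mesh: 32·(1−16/45) = −13·(ω_p−ω_arm)  ⇒  ω_p−ω_arm = -928/585
ω_p = 16/45 − 928/585 = -16/13
exact speed ratio = -16/13

-16/13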